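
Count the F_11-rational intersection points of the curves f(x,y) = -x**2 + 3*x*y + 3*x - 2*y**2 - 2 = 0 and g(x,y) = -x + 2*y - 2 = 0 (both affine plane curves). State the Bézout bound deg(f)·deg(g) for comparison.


Common zeros: {(1, 7)}; count = 1; Bézout bound = 2.

deg(f) = 2, deg(g) = 1, so Bézout bound = 2.
Scan x ∈ F_11. For each x, list the y ∈ F_11 with f(x, y) ≡ 0 and those with g(x, y) ≡ 0 (mod 11); the common zeros in that column are the intersection.
  x = 0: f ≡ 0 at y ∈ ∅; g ≡ 0 at y ∈ {1}; common: ∅.
  x = 1: f ≡ 0 at y ∈ {0, 7}; g ≡ 0 at y ∈ {7}; common: {7}.
  x = 2: f ≡ 0 at y ∈ {0, 3}; g ≡ 0 at y ∈ {2}; common: ∅.
  x = 3: f ≡ 0 at y ∈ ∅; g ≡ 0 at y ∈ {8}; common: ∅.
  x = 4: f ≡ 0 at y ∈ ∅; g ≡ 0 at y ∈ {3}; common: ∅.
  x = 5: f ≡ 0 at y ∈ ∅; g ≡ 0 at y ∈ {9}; common: ∅.
  x = 6: f ≡ 0 at y ∈ ∅; g ≡ 0 at y ∈ {4}; common: ∅.
  x = 7: f ≡ 0 at y ∈ {1, 4}; g ≡ 0 at y ∈ {10}; common: ∅.
  x = 8: f ≡ 0 at y ∈ {4, 8}; g ≡ 0 at y ∈ {5}; common: ∅.
  x = 9: f ≡ 0 at y ∈ ∅; g ≡ 0 at y ∈ {0}; common: ∅.
  x = 10: f ≡ 0 at y ∈ {1, 3}; g ≡ 0 at y ∈ {6}; common: ∅.
Collecting: common zeros = {(1, 7)}, so the count is 1.
Comparison with the Bézout bound: 1 ≤ 2 = deg(f)·deg(g), as expected for curves with no common component (the affine F_11-count falls short of the bound because intersections may lie at infinity, over extension fields, or carry multiplicity).


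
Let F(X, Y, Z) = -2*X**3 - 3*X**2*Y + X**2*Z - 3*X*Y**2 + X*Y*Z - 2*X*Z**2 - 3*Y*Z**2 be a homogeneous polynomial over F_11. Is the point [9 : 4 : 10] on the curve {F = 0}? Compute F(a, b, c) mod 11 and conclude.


F(9,4,10) ≡ 5 (mod 11); P is NOT on the curve.

Evaluate F(9, 4, 10) term-by-term (mod 11).
  -2*X**3 ↦ -2·729·1·1 = -1458
  -3*X**2*Y ↦ -3·81·4·1 = -972
  X**2*Z ↦ 1·81·1·10 = 810
  -3*X*Y**2 ↦ -3·9·16·1 = -432
  X*Y*Z ↦ 1·9·4·10 = 360
  -2*X*Z**2 ↦ -2·9·1·100 = -1800
  -3*Y*Z**2 ↦ -3·1·4·100 = -1200
Sum: F(9, 4, 10) = (-1458) + (-972) + (810) + (-432) + (360) + (-1800) + (-1200) = -4692.
Reducing mod 11: -4692 ≡ 5 (mod 11).
Since F(a, b, c) ≡ 5 ≠ 0 (mod 11), P does NOT lie on the curve.


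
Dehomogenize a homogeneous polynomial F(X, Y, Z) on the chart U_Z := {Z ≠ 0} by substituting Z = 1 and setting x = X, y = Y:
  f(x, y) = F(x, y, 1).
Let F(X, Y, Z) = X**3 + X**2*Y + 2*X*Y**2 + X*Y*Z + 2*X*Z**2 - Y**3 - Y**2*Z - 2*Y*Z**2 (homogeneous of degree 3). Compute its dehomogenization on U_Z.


f(x, y) = x**3 + x**2*y + 2*x*y**2 + x*y + 2*x - y**3 - y**2 - 2*y

On U_Z we set Z = 1. Each monomial c·X^i·Y^j·Z^k in F becomes c·x^i·y^j·1^k = c·x^i·y^j.
Substituting Z = 1: F(X, Y, 1) = x**3 + x**2*y + 2*x*y**2 + x*y + 2*x - y**3 - y**2 - 2*y.
Note: deg(f) ≤ deg(F) = 3; strict inequality happens when F is divisible by Z (lost terms).


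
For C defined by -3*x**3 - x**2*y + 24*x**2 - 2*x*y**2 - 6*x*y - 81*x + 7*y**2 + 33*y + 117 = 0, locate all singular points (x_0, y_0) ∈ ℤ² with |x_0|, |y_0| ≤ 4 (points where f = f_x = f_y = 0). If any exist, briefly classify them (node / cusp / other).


Singular points: {(3, -3)}; classification: cusp.

Compute partial derivatives:
  f_x = -9*x**2 - 2*x*y + 48*x - 2*y**2 - 6*y - 81.
  f_y = -x**2 - 4*x*y - 6*x + 14*y + 33.
Scan x_0 ∈ {−4, ..., 4}. For each x_0, f_y(x_0, y) is a polynomial in y; find its integer roots y ∈ {−4, ..., 4}, then test f_x and f at those candidates.
  x = -4: f_y(-4, y) = 30*y + 41; no integer root y with |y| ≤ 4.
  x = -3: f_y(-3, y) = 26*y + 42; no integer root y with |y| ≤ 4.
  x = -2: f_y(-2, y) = 22*y + 41; no integer root y with |y| ≤ 4.
  x = -1: f_y(-1, y) = 18*y + 38; no integer root y with |y| ≤ 4.
  x = 0: f_y(0, y) = 14*y + 33; no integer root y with |y| ≤ 4.
  x = 1: f_y(1, y) = 10*y + 26; no integer root y with |y| ≤ 4.
  x = 2: f_y(2, y) = 6*y + 17; no integer root y with |y| ≤ 4.
  x = 3: f_y(3, y) = 2*y + 6; vanishes at y ∈ {-3}. (3, -3): f_x = 0, f = 0 — SINGULAR.
  x = 4: f_y(4, y) = -2*y - 7; no integer root y with |y| ≤ 4.
Only singular point on the grid: (3, -3).
Classify: substitute x = 3 + u, y = -3 + v and expand: f = -3*u**3 - u**2*v - 2*u*v**2 + v**2.
No constant or linear terms (consistent with a singular point). Quadratic part: v**2. Cubic part: -3*u**3 - u**2*v - 2*u*v**2.
The quadratic part v**2 is a perfect square, so there is a single (double) tangent line v = 0, i.e. y = -3. Restricting the cubic part to that line (v = 0) leaves -3*u**3 ≠ 0, so f is not divisible by v and the branch is v² ≈ 3*u**3 to lowest order — this is a cusp.
Classification: cusp.


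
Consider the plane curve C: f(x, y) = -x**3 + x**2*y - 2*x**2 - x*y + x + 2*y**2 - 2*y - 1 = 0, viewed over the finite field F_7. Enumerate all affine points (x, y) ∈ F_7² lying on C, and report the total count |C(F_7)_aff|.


Affine F_7-points: {(1, 4), (2, 2), (2, 5), (4, 4), (4, 5)}; count = 5.

For each of the 49 pairs (x, y) ∈ F_7², evaluate f(x, y) mod 7. Record the zeros.
  x = 0: [0↦6, 1↦6, 2↦3, 3↦4, 4↦2, 5↦4, 6↦3]  zeros at y ∈ ∅
  x = 1: [0↦4, 1↦4, 2↦1, 3↦2, 4↦0, 5↦2, 6↦1]  zeros at y ∈ {4}
  x = 2: [0↦6, 1↦1, 2↦0, 3↦3, 4↦3, 5↦0, 6↦1]  zeros at y ∈ {2, 5}
  x = 3: [0↦6, 1↦5, 2↦1, 3↦1, 4↦5, 5↦6, 6↦4]  zeros at y ∈ ∅
  x = 4: [0↦5, 1↦3, 2↦5, 3↦4, 4↦0, 5↦0, 6↦4]  zeros at y ∈ {4, 5}
  x = 5: [0↦4, 1↦3, 2↦6, 3↦6, 4↦3, 5↦4, 6↦2]  zeros at y ∈ ∅
  x = 6: [0↦4, 1↦6, 2↦5, 3↦1, 4↦1, 5↦5, 6↦6]  zeros at y ∈ ∅
Collecting zeros: affine points = {(1, 4), (2, 2), (2, 5), (4, 4), (4, 5)}.
Total count |C(F_7)_aff| = 5.


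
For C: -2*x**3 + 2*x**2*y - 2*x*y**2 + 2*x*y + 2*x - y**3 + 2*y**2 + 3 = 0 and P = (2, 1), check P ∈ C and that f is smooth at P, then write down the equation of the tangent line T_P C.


Tangent line at P: -14*x + 5*y + 23 = 0.

Step 1: f(2, 1) = 0, so P lies on C.
Step 2: partial derivatives
  f_x(x, y) = -6*x**2 + 4*x*y - 2*y**2 + 2*y + 2, f_y(x, y) = 2*x**2 - 4*x*y + 2*x - 3*y**2 + 4*y.
  f_x(P) = -14, f_y(P) = 5 (gradient nonzero, so P is smooth).
Step 3: tangent line at P: -14·(x − 2) + 5·(y − 1) = 0.
Expanding: -14*x + 5*y + 23 = 0.


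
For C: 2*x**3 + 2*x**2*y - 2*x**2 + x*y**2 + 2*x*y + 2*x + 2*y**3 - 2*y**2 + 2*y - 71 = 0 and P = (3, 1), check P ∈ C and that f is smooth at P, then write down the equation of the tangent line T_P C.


Tangent line at P: 59*x + 34*y - 211 = 0.

Step 1: f(3, 1) = 0, so P lies on C.
Step 2: partial derivatives
  f_x(x, y) = 6*x**2 + 4*x*y - 4*x + y**2 + 2*y + 2, f_y(x, y) = 2*x**2 + 2*x*y + 2*x + 6*y**2 - 4*y + 2.
  f_x(P) = 59, f_y(P) = 34 (gradient nonzero, so P is smooth).
Step 3: tangent line at P: 59·(x − 3) + 34·(y − 1) = 0.
Expanding: 59*x + 34*y - 211 = 0.


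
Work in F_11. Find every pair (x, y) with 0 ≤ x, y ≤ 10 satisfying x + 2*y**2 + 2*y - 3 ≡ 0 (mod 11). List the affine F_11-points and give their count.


Affine F_11-points: {(1, 3), (1, 7), (2, 2), (2, 8), (3, 0), (3, 10), (7, 4), (7, 6), (9, 5), (10, 1), (10, 9)}; count = 11.

For each of the 121 pairs (x, y) ∈ F_11², evaluate f(x, y) mod 11. Record the zeros.
  x = 0: [0↦8, 1↦1, 2↦9, 3↦10, 4↦4, 5↦2, 6↦4, 7↦10, 8↦9, 9↦1, 10↦8]  zeros at y ∈ ∅
  x = 1: [0↦9, 1↦2, 2↦10, 3↦0, 4↦5, 5↦3, 6↦5, 7↦0, 8↦10, 9↦2, 10↦9]  zeros at y ∈ {3, 7}
  x = 2: [0↦10, 1↦3, 2↦0, 3↦1, 4↦6, 5↦4, 6↦6, 7↦1, 8↦0, 9↦3, 10↦10]  zeros at y ∈ {2, 8}
  x = 3: [0↦0, 1↦4, 2↦1, 3↦2, 4↦7, 5↦5, 6↦7, 7↦2, 8↦1, 9↦4, 10↦0]  zeros at y ∈ {0, 10}
  x = 4: [0↦1, 1↦5, 2↦2, 3↦3, 4↦8, 5↦6, 6↦8, 7↦3, 8↦2, 9↦5, 10↦1]  zeros at y ∈ ∅
  x = 5: [0↦2, 1↦6, 2↦3, 3↦4, 4↦9, 5↦7, 6↦9, 7↦4, 8↦3, 9↦6, 10↦2]  zeros at y ∈ ∅
  x = 6: [0↦3, 1↦7, 2↦4, 3↦5, 4↦10, 5↦8, 6↦10, 7↦5, 8↦4, 9↦7, 10↦3]  zeros at y ∈ ∅
  x = 7: [0↦4, 1↦8, 2↦5, 3↦6, 4↦0, 5↦9, 6↦0, 7↦6, 8↦5, 9↦8, 10↦4]  zeros at y ∈ {4, 6}
  x = 8: [0↦5, 1↦9, 2↦6, 3↦7, 4↦1, 5↦10, 6↦1, 7↦7, 8↦6, 9↦9, 10↦5]  zeros at y ∈ ∅
  x = 9: [0↦6, 1↦10, 2↦7, 3↦8, 4↦2, 5↦0, 6↦2, 7↦8, 8↦7, 9↦10, 10↦6]  zeros at y ∈ {5}
  x = 10: [0↦7, 1↦0, 2↦8, 3↦9, 4↦3, 5↦1, 6↦3, 7↦9, 8↦8, 9↦0, 10↦7]  zeros at y ∈ {1, 9}
Collecting zeros: affine points = {(1, 3), (1, 7), (2, 2), (2, 8), (3, 0), (3, 10), (7, 4), (7, 6), (9, 5), (10, 1), (10, 9)}.
Total count |C(F_11)_aff| = 11.


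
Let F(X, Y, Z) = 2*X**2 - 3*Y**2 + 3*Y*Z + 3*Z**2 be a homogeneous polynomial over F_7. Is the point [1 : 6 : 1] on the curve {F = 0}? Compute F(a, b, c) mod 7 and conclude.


F(1,6,1) ≡ 6 (mod 7); P is NOT on the curve.

Evaluate F(1, 6, 1) term-by-term (mod 7).
  2*X**2 ↦ 2·1·1·1 = 2
  -3*Y**2 ↦ -3·1·36·1 = -108
  3*Y*Z ↦ 3·1·6·1 = 18
  3*Z**2 ↦ 3·1·1·1 = 3
Sum: F(1, 6, 1) = (2) + (-108) + (18) + (3) = -85.
Reducing mod 7: -85 ≡ 6 (mod 7).
Since F(a, b, c) ≡ 6 ≠ 0 (mod 7), P does NOT lie on the curve.


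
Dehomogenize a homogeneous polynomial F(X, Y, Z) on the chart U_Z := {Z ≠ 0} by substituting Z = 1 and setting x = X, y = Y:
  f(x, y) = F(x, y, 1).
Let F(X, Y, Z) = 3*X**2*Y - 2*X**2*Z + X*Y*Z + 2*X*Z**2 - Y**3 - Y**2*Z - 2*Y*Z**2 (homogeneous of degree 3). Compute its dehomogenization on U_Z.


f(x, y) = 3*x**2*y - 2*x**2 + x*y + 2*x - y**3 - y**2 - 2*y

On U_Z we set Z = 1. Each monomial c·X^i·Y^j·Z^k in F becomes c·x^i·y^j·1^k = c·x^i·y^j.
Substituting Z = 1: F(X, Y, 1) = 3*x**2*y - 2*x**2 + x*y + 2*x - y**3 - y**2 - 2*y.
Note: deg(f) ≤ deg(F) = 3; strict inequality happens when F is divisible by Z (lost terms).


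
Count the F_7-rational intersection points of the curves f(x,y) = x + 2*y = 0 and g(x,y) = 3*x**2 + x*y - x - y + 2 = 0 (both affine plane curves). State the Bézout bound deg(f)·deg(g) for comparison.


Common zeros: ∅; count = 0; Bézout bound = 2.

deg(f) = 1, deg(g) = 2, so Bézout bound = 2.
Scan x ∈ F_7. For each x, list the y ∈ F_7 with f(x, y) ≡ 0 and those with g(x, y) ≡ 0 (mod 7); the common zeros in that column are the intersection.
  x = 0: f ≡ 0 at y ∈ {0}; g ≡ 0 at y ∈ {2}; common: ∅.
  x = 1: f ≡ 0 at y ∈ {3}; g ≡ 0 at y ∈ ∅; common: ∅.
  x = 2: f ≡ 0 at y ∈ {6}; g ≡ 0 at y ∈ {2}; common: ∅.
  x = 3: f ≡ 0 at y ∈ {2}; g ≡ 0 at y ∈ {1}; common: ∅.
  x = 4: f ≡ 0 at y ∈ {5}; g ≡ 0 at y ∈ {1}; common: ∅.
  x = 5: f ≡ 0 at y ∈ {1}; g ≡ 0 at y ∈ {3}; common: ∅.
  x = 6: f ≡ 0 at y ∈ {4}; g ≡ 0 at y ∈ {3}; common: ∅.
Collecting: common zeros = ∅, so the count is 0.
Comparison with the Bézout bound: 0 ≤ 2 = deg(f)·deg(g), as expected for curves with no common component (the affine F_7-count falls short of the bound because intersections may lie at infinity, over extension fields, or carry multiplicity).


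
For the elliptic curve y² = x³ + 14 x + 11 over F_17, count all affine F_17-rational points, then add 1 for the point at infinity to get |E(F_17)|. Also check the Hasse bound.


Affine points = {(1, 3), (1, 14), (2, 8), (2, 9), (5, 6), (5, 11), (9, 4), (9, 13), (11, 0), (15, 3), (15, 14), (16, 8), (16, 9)}; affine count = 13; |E(F_17)| = 14.

Discriminant check: Δ ∝ 4a³ + 27b² = 4·14³ + 27·11² = 4·2744 + 27·121 ≡ 14 (mod 17). Nonzero ⇒ E is nonsingular.
For each x ∈ F_17, compute rhs = x³ + 14·x + 11 mod 17, then count y ∈ F_17 with y² ≡ rhs.
  x = 0: rhs = 11, matching y values: none (0 points).
  x = 1: rhs = 9, matching y values: 3, 14 (2 points).
  x = 2: rhs = 13, matching y values: 8, 9 (2 points).
  x = 3: rhs = 12, matching y values: none (0 points).
  x = 4: rhs = 12, matching y values: none (0 points).
  x = 5: rhs = 2, matching y values: 6, 11 (2 points).
  x = 6: rhs = 5, matching y values: none (0 points).
  x = 7: rhs = 10, matching y values: none (0 points).
  x = 8: rhs = 6, matching y values: none (0 points).
  x = 9: rhs = 16, matching y values: 4, 13 (2 points).
  x = 10: rhs = 12, matching y values: none (0 points).
  x = 11: rhs = 0, matching y values: 0 (1 points).
  x = 12: rhs = 3, matching y values: none (0 points).
  x = 13: rhs = 10, matching y values: none (0 points).
  x = 14: rhs = 10, matching y values: none (0 points).
  x = 15: rhs = 9, matching y values: 3, 14 (2 points).
  x = 16: rhs = 13, matching y values: 8, 9 (2 points).
Total affine count: 13.
Full point count |E(F_17)| = 13 + 1 = 14.
Hasse bound: |14 − (17+1)| = |-4| = 4 ≤ 2√17 ≈ 8.2462 ✓.


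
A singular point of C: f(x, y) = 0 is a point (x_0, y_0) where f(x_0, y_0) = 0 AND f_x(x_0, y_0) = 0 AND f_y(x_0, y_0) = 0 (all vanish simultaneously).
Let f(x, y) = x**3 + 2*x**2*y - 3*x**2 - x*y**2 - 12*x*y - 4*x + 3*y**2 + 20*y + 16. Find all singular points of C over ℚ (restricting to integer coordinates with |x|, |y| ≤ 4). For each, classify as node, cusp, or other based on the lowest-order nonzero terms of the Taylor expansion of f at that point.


Singular points: {(2, -2)}; classification: node.

Compute partial derivatives:
  f_x = 3*x**2 + 4*x*y - 6*x - y**2 - 12*y - 4.
  f_y = 2*x**2 - 2*x*y - 12*x + 6*y + 20.
Scan x_0 ∈ {−4, ..., 4}. For each x_0, f_y(x_0, y) is a polynomial in y; find its integer roots y ∈ {−4, ..., 4}, then test f_x and f at those candidates.
  x = -4: f_y(-4, y) = 14*y + 100; no integer root y with |y| ≤ 4.
  x = -3: f_y(-3, y) = 12*y + 74; no integer root y with |y| ≤ 4.
  x = -2: f_y(-2, y) = 10*y + 52; no integer root y with |y| ≤ 4.
  x = -1: f_y(-1, y) = 8*y + 34; no integer root y with |y| ≤ 4.
  x = 0: f_y(0, y) = 6*y + 20; no integer root y with |y| ≤ 4.
  x = 1: f_y(1, y) = 4*y + 10; no integer root y with |y| ≤ 4.
  x = 2: f_y(2, y) = 2*y + 4; vanishes at y ∈ {-2}. (2, -2): f_x = 0, f = 0 — SINGULAR.
  x = 3: f_y(3, y) = 2; no integer root y with |y| ≤ 4.
  x = 4: f_y(4, y) = 4 - 2*y; vanishes at y ∈ {2}. (4, 2): f_x = 24 ≠ 0.
Only singular point on the grid: (2, -2).
Classify: substitute x = 2 + u, y = -2 + v and expand: f = u**3 + 2*u**2*v - u**2 - u*v**2 + v**2.
No constant or linear terms (consistent with a singular point). Quadratic part: -u**2 + v**2. Cubic part: u**3 + 2*u**2*v - u*v**2.
The quadratic part v**2 - u**2 = (v − u)(v + u) splits into two distinct linear factors, so there are two distinct tangent lines y − -2 = ±(x − 2) — this is a node (ordinary double point).
Classification: node.


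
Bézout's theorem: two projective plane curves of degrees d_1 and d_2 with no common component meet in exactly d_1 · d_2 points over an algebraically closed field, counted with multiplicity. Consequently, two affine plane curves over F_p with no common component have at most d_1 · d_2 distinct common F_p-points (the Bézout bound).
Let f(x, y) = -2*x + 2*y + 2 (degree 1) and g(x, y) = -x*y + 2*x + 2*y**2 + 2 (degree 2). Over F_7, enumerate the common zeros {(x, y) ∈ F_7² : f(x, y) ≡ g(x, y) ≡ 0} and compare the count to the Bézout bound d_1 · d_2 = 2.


Common zeros: ∅; count = 0; Bézout bound = 2.

deg(f) = 1, deg(g) = 2, so Bézout bound = 2.
Scan x ∈ F_7. For each x, list the y ∈ F_7 with f(x, y) ≡ 0 and those with g(x, y) ≡ 0 (mod 7); the common zeros in that column are the intersection.
  x = 0: f ≡ 0 at y ∈ {6}; g ≡ 0 at y ∈ ∅; common: ∅.
  x = 1: f ≡ 0 at y ∈ {0}; g ≡ 0 at y ∈ {5, 6}; common: ∅.
  x = 2: f ≡ 0 at y ∈ {1}; g ≡ 0 at y ∈ ∅; common: ∅.
  x = 3: f ≡ 0 at y ∈ {2}; g ≡ 0 at y ∈ {1, 4}; common: ∅.
  x = 4: f ≡ 0 at y ∈ {3}; g ≡ 0 at y ∈ ∅; common: ∅.
  x = 5: f ≡ 0 at y ∈ {4}; g ≡ 0 at y ∈ ∅; common: ∅.
  x = 6: f ≡ 0 at y ∈ {5}; g ≡ 0 at y ∈ {0, 3}; common: ∅.
Collecting: common zeros = ∅, so the count is 0.
Comparison with the Bézout bound: 0 ≤ 2 = deg(f)·deg(g), as expected for curves with no common component (the affine F_7-count falls short of the bound because intersections may lie at infinity, over extension fields, or carry multiplicity).


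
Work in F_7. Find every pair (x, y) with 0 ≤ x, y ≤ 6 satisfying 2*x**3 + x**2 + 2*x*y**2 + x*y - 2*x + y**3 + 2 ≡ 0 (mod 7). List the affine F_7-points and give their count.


Affine F_7-points: {(1, 1), (1, 2), (2, 4), (3, 4), (4, 5), (5, 3), (5, 4)}; count = 7.

For each of the 49 pairs (x, y) ∈ F_7², evaluate f(x, y) mod 7. Record the zeros.
  x = 0: [0↦2, 1↦3, 2↦3, 3↦1, 4↦3, 5↦1, 6↦1]  zeros at y ∈ ∅
  x = 1: [0↦3, 1↦0, 2↦0, 3↦2, 4↦5, 5↦1, 6↦3]  zeros at y ∈ {1, 2}
  x = 2: [0↦4, 1↦4, 2↦4, 3↦3, 4↦0, 5↦1, 6↦5]  zeros at y ∈ {4}
  x = 3: [0↦3, 1↦6, 2↦6, 3↦2, 4↦0, 5↦6, 6↦5]  zeros at y ∈ {4}
  x = 4: [0↦5, 1↦4, 2↦4, 3↦4, 4↦3, 5↦0, 6↦1]  zeros at y ∈ {5}
  x = 5: [0↦1, 1↦3, 2↦3, 3↦0, 4↦0, 5↦2, 6↦5]  zeros at y ∈ {3, 4}
  x = 6: [0↦3, 1↦1, 2↦1, 3↦2, 4↦3, 5↦3, 6↦1]  zeros at y ∈ ∅
Collecting zeros: affine points = {(1, 1), (1, 2), (2, 4), (3, 4), (4, 5), (5, 3), (5, 4)}.
Total count |C(F_7)_aff| = 7.


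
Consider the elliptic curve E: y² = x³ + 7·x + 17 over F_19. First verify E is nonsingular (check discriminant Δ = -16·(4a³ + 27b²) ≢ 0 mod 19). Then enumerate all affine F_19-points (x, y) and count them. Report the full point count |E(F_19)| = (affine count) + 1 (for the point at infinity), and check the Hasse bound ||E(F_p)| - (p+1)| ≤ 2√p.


Affine points = {(0, 6), (0, 13), (1, 5), (1, 14), (2, 1), (2, 18), (5, 5), (5, 14), (6, 3), (6, 16), (9, 7), (9, 12), (10, 2), (10, 17), (11, 0), (12, 9), (12, 10), (13, 5), (13, 14), (14, 3), (14, 16), (15, 1), (15, 18), (16, 8), (16, 11), (18, 3), (18, 16)}; affine count = 27; |E(F_19)| = 28.

Discriminant check: Δ ∝ 4a³ + 27b² = 4·7³ + 27·17² = 4·343 + 27·289 ≡ 17 (mod 19). Nonzero ⇒ E is nonsingular.
For each x ∈ F_19, compute rhs = x³ + 7·x + 17 mod 19, then count y ∈ F_19 with y² ≡ rhs.
  x = 0: rhs = 17, matching y values: 6, 13 (2 points).
  x = 1: rhs = 6, matching y values: 5, 14 (2 points).
  x = 2: rhs = 1, matching y values: 1, 18 (2 points).
  x = 3: rhs = 8, matching y values: none (0 points).
  x = 4: rhs = 14, matching y values: none (0 points).
  x = 5: rhs = 6, matching y values: 5, 14 (2 points).
  x = 6: rhs = 9, matching y values: 3, 16 (2 points).
  x = 7: rhs = 10, matching y values: none (0 points).
  x = 8: rhs = 15, matching y values: none (0 points).
  x = 9: rhs = 11, matching y values: 7, 12 (2 points).
  x = 10: rhs = 4, matching y values: 2, 17 (2 points).
  x = 11: rhs = 0, matching y values: 0 (1 points).
  x = 12: rhs = 5, matching y values: 9, 10 (2 points).
  x = 13: rhs = 6, matching y values: 5, 14 (2 points).
  x = 14: rhs = 9, matching y values: 3, 16 (2 points).
  x = 15: rhs = 1, matching y values: 1, 18 (2 points).
  x = 16: rhs = 7, matching y values: 8, 11 (2 points).
  x = 17: rhs = 14, matching y values: none (0 points).
  x = 18: rhs = 9, matching y values: 3, 16 (2 points).
Total affine count: 27.
Full point count |E(F_19)| = 27 + 1 = 28.
Hasse bound: |28 − (19+1)| = |8| = 8 ≤ 2√19 ≈ 8.7178 ✓.


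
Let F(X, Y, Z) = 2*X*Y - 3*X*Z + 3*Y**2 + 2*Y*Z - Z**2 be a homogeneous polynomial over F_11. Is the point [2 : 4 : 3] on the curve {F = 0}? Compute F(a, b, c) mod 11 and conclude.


F(2,4,3) ≡ 6 (mod 11); P is NOT on the curve.

Evaluate F(2, 4, 3) term-by-term (mod 11).
  2*X*Y ↦ 2·2·4·1 = 16
  -3*X*Z ↦ -3·2·1·3 = -18
  3*Y**2 ↦ 3·1·16·1 = 48
  2*Y*Z ↦ 2·1·4·3 = 24
  -Z**2 ↦ -1·1·1·9 = -9
Sum: F(2, 4, 3) = (16) + (-18) + (48) + (24) + (-9) = 61.
Reducing mod 11: 61 ≡ 6 (mod 11).
Since F(a, b, c) ≡ 6 ≠ 0 (mod 11), P does NOT lie on the curve.


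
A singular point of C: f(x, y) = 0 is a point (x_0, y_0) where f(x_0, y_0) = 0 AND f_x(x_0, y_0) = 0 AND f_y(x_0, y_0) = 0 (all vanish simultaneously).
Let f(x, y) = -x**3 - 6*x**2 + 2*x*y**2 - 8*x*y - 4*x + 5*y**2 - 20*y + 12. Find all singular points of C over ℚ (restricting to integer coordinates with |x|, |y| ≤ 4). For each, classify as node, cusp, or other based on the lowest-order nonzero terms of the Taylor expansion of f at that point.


Singular points: {(-2, 2)}; classification: cusp.

Compute partial derivatives:
  f_x = -3*x**2 - 12*x + 2*y**2 - 8*y - 4.
  f_y = 4*x*y - 8*x + 10*y - 20.
Scan x_0 ∈ {−4, ..., 4}. For each x_0, f_y(x_0, y) is a polynomial in y; find its integer roots y ∈ {−4, ..., 4}, then test f_x and f at those candidates.
  x = -4: f_y(-4, y) = 12 - 6*y; vanishes at y ∈ {2}. (-4, 2): f_x = -12 ≠ 0.
  x = -3: f_y(-3, y) = 4 - 2*y; vanishes at y ∈ {2}. (-3, 2): f_x = -3 ≠ 0.
  x = -2: f_y(-2, y) = 2*y - 4; vanishes at y ∈ {2}. (-2, 2): f_x = 0, f = 0 — SINGULAR.
  x = -1: f_y(-1, y) = 6*y - 12; vanishes at y ∈ {2}. (-1, 2): f_x = -3 ≠ 0.
  x = 0: f_y(0, y) = 10*y - 20; vanishes at y ∈ {2}. (0, 2): f_x = -12 ≠ 0.
  x = 1: f_y(1, y) = 14*y - 28; vanishes at y ∈ {2}. (1, 2): f_x = -27 ≠ 0.
  x = 2: f_y(2, y) = 18*y - 36; vanishes at y ∈ {2}. (2, 2): f_x = -48 ≠ 0.
  x = 3: f_y(3, y) = 22*y - 44; vanishes at y ∈ {2}. (3, 2): f_x = -75 ≠ 0.
  x = 4: f_y(4, y) = 26*y - 52; vanishes at y ∈ {2}. (4, 2): f_x = -108 ≠ 0.
Only singular point on the grid: (-2, 2).
Classify: substitute x = -2 + u, y = 2 + v and expand: f = -u**3 + 2*u*v**2 + v**2.
No constant or linear terms (consistent with a singular point). Quadratic part: v**2. Cubic part: -u**3 + 2*u*v**2.
The quadratic part v**2 is a perfect square, so there is a single (double) tangent line v = 0, i.e. y = 2. Restricting the cubic part to that line (v = 0) leaves -u**3 ≠ 0, so f is not divisible by v and the branch is v² ≈ u**3 to lowest order — this is a cusp.
Classification: cusp.


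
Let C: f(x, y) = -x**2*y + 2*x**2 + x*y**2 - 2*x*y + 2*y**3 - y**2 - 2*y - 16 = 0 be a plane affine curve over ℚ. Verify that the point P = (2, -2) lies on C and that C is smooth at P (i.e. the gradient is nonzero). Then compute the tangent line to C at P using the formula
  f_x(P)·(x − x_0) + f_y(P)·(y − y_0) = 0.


Tangent line at P: 24*x + 10*y - 28 = 0.

Step 1: f(2, -2) = 0, so P lies on C.
Step 2: partial derivatives
  f_x(x, y) = -2*x*y + 4*x + y**2 - 2*y, f_y(x, y) = -x**2 + 2*x*y - 2*x + 6*y**2 - 2*y - 2.
  f_x(P) = 24, f_y(P) = 10 (gradient nonzero, so P is smooth).
Step 3: tangent line at P: 24·(x − 2) + 10·(y − -2) = 0.
Expanding: 24*x + 10*y - 28 = 0.


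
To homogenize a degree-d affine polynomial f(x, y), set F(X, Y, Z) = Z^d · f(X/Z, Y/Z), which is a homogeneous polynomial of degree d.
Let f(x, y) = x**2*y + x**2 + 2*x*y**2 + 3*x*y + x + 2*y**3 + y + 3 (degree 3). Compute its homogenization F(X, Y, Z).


F(X, Y, Z) = X**2*Y + X**2*Z + 2*X*Y**2 + 3*X*Y*Z + X*Z**2 + 2*Y**3 + Y*Z**2 + 3*Z**3

deg(f) = 3.
Substitute x = X/Z, y = Y/Z into f, then multiply by Z^3.
  monomial 1·x^2·y^1 ↦ 1·X^2·Y^1·Z^0.
  monomial 1·x^2·y^0 ↦ 1·X^2·Y^0·Z^1.
  monomial 2·x^1·y^2 ↦ 2·X^1·Y^2·Z^0.
  monomial 3·x^1·y^1 ↦ 3·X^1·Y^1·Z^1.
  monomial 1·x^1·y^0 ↦ 1·X^1·Y^0·Z^2.
  monomial 2·x^0·y^3 ↦ 2·X^0·Y^3·Z^0.
  monomial 1·x^0·y^1 ↦ 1·X^0·Y^1·Z^2.
  monomial 3·x^0·y^0 ↦ 3·X^0·Y^0·Z^3.
Collecting: F(X, Y, Z) = X**2*Y + X**2*Z + 2*X*Y**2 + 3*X*Y*Z + X*Z**2 + 2*Y**3 + Y*Z**2 + 3*Z**3.


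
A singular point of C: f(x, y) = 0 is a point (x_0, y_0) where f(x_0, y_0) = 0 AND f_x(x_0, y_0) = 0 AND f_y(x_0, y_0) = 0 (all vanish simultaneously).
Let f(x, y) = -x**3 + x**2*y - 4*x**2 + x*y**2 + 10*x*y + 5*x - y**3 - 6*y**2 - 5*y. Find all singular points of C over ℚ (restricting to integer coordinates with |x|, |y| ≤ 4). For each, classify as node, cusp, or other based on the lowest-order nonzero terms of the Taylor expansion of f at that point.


Singular points: {(-2, -3)}; classification: node.

Compute partial derivatives:
  f_x = -3*x**2 + 2*x*y - 8*x + y**2 + 10*y + 5.
  f_y = x**2 + 2*x*y + 10*x - 3*y**2 - 12*y - 5.
Scan x_0 ∈ {−4, ..., 4}. For each x_0, f_y(x_0, y) is a polynomial in y; find its integer roots y ∈ {−4, ..., 4}, then test f_x and f at those candidates.
  x = -4: f_y(-4, y) = -3*y**2 - 20*y - 29; no integer root y with |y| ≤ 4.
  x = -3: f_y(-3, y) = -3*y**2 - 18*y - 26; no integer root y with |y| ≤ 4.
  x = -2: f_y(-2, y) = -3*y**2 - 16*y - 21; vanishes at y ∈ {-3}. (-2, -3): f_x = 0, f = 0 — SINGULAR.
  x = -1: f_y(-1, y) = -3*y**2 - 14*y - 14; no integer root y with |y| ≤ 4.
  x = 0: f_y(0, y) = -3*y**2 - 12*y - 5; no integer root y with |y| ≤ 4.
  x = 1: f_y(1, y) = -3*y**2 - 10*y + 6; no integer root y with |y| ≤ 4.
  x = 2: f_y(2, y) = -3*y**2 - 8*y + 19; no integer root y with |y| ≤ 4.
  x = 3: f_y(3, y) = -3*y**2 - 6*y + 34; no integer root y with |y| ≤ 4.
  x = 4: f_y(4, y) = -3*y**2 - 4*y + 51; no integer root y with |y| ≤ 4.
Only singular point on the grid: (-2, -3).
Classify: substitute x = -2 + u, y = -3 + v and expand: f = -u**3 + u**2*v - u**2 + u*v**2 - v**3 + v**2.
No constant or linear terms (consistent with a singular point). Quadratic part: -u**2 + v**2. Cubic part: -u**3 + u**2*v + u*v**2 - v**3.
The quadratic part v**2 - u**2 = (v − u)(v + u) splits into two distinct linear factors, so there are two distinct tangent lines y − -3 = ±(x − -2) — this is a node (ordinary double point).
Classification: node.


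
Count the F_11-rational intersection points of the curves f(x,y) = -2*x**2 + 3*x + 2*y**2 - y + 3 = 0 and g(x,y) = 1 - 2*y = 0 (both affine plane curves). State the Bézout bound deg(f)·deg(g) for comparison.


Common zeros: {(9, 6)}; count = 1; Bézout bound = 2.

deg(f) = 2, deg(g) = 1, so Bézout bound = 2.
Scan x ∈ F_11. For each x, list the y ∈ F_11 with f(x, y) ≡ 0 and those with g(x, y) ≡ 0 (mod 11); the common zeros in that column are the intersection.
  x = 0: f ≡ 0 at y ∈ ∅; g ≡ 0 at y ∈ {6}; common: ∅.
  x = 1: f ≡ 0 at y ∈ ∅; g ≡ 0 at y ∈ {6}; common: ∅.
  x = 2: f ≡ 0 at y ∈ {8, 9}; g ≡ 0 at y ∈ {6}; common: ∅.
  x = 3: f ≡ 0 at y ∈ {2, 4}; g ≡ 0 at y ∈ {6}; common: ∅.
  x = 4: f ≡ 0 at y ∈ {2, 4}; g ≡ 0 at y ∈ {6}; common: ∅.
  x = 5: f ≡ 0 at y ∈ {8, 9}; g ≡ 0 at y ∈ {6}; common: ∅.
  x = 6: f ≡ 0 at y ∈ ∅; g ≡ 0 at y ∈ {6}; common: ∅.
  x = 7: f ≡ 0 at y ∈ ∅; g ≡ 0 at y ∈ {6}; common: ∅.
  x = 8: f ≡ 0 at y ∈ ∅; g ≡ 0 at y ∈ {6}; common: ∅.
  x = 9: f ≡ 0 at y ∈ {0, 6}; g ≡ 0 at y ∈ {6}; common: {6}.
  x = 10: f ≡ 0 at y ∈ ∅; g ≡ 0 at y ∈ {6}; common: ∅.
Collecting: common zeros = {(9, 6)}, so the count is 1.
Comparison with the Bézout bound: 1 ≤ 2 = deg(f)·deg(g), as expected for curves with no common component (the affine F_11-count falls short of the bound because intersections may lie at infinity, over extension fields, or carry multiplicity).


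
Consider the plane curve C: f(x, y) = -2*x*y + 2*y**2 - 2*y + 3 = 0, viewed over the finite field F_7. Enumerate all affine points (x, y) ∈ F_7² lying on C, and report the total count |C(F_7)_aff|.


Affine F_7-points: {(0, 2), (0, 6), (5, 1), (5, 5), (6, 3), (6, 4)}; count = 6.

For each of the 49 pairs (x, y) ∈ F_7², evaluate f(x, y) mod 7. Record the zeros.
  x = 0: [0↦3, 1↦3, 2↦0, 3↦1, 4↦6, 5↦1, 6↦0]  zeros at y ∈ {2, 6}
  x = 1: [0↦3, 1↦1, 2↦3, 3↦2, 4↦5, 5↦5, 6↦2]  zeros at y ∈ ∅
  x = 2: [0↦3, 1↦6, 2↦6, 3↦3, 4↦4, 5↦2, 6↦4]  zeros at y ∈ ∅
  x = 3: [0↦3, 1↦4, 2↦2, 3↦4, 4↦3, 5↦6, 6↦6]  zeros at y ∈ ∅
  x = 4: [0↦3, 1↦2, 2↦5, 3↦5, 4↦2, 5↦3, 6↦1]  zeros at y ∈ ∅
  x = 5: [0↦3, 1↦0, 2↦1, 3↦6, 4↦1, 5↦0, 6↦3]  zeros at y ∈ {1, 5}
  x = 6: [0↦3, 1↦5, 2↦4, 3↦0, 4↦0, 5↦4, 6↦5]  zeros at y ∈ {3, 4}
Collecting zeros: affine points = {(0, 2), (0, 6), (5, 1), (5, 5), (6, 3), (6, 4)}.
Total count |C(F_7)_aff| = 6.


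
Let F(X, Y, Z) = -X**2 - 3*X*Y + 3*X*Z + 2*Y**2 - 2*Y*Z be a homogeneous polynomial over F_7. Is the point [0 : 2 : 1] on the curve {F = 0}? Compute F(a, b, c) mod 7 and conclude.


F(0,2,1) ≡ 4 (mod 7); P is NOT on the curve.

Evaluate F(0, 2, 1) term-by-term (mod 7).
  -X**2 ↦ -1·0·1·1 = 0
  -3*X*Y ↦ -3·0·2·1 = 0
  3*X*Z ↦ 3·0·1·1 = 0
  2*Y**2 ↦ 2·1·4·1 = 8
  -2*Y*Z ↦ -2·1·2·1 = -4
Sum: F(0, 2, 1) = (0) + (0) + (0) + (8) + (-4) = 4.
Reducing mod 7: 4 ≡ 4 (mod 7).
Since F(a, b, c) ≡ 4 ≠ 0 (mod 7), P does NOT lie on the curve.


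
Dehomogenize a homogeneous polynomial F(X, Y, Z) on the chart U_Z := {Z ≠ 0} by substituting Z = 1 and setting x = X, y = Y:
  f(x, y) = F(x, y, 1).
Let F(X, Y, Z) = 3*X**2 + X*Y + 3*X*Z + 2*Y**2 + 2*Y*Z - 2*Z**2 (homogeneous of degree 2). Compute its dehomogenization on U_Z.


f(x, y) = 3*x**2 + x*y + 3*x + 2*y**2 + 2*y - 2

On U_Z we set Z = 1. Each monomial c·X^i·Y^j·Z^k in F becomes c·x^i·y^j·1^k = c·x^i·y^j.
Substituting Z = 1: F(X, Y, 1) = 3*x**2 + x*y + 3*x + 2*y**2 + 2*y - 2.
Note: deg(f) ≤ deg(F) = 2; strict inequality happens when F is divisible by Z (lost terms).


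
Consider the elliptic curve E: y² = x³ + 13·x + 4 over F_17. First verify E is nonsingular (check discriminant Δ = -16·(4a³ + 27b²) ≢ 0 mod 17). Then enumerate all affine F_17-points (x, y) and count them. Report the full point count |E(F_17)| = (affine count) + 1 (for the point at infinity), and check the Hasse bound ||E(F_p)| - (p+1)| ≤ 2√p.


Affine points = {(0, 2), (0, 15), (1, 1), (1, 16), (2, 2), (2, 15), (3, 6), (3, 11), (4, 1), (4, 16), (6, 3), (6, 14), (7, 8), (7, 9), (8, 5), (8, 12), (9, 0), (11, 4), (11, 13), (12, 1), (12, 16), (15, 2), (15, 15)}; affine count = 23; |E(F_17)| = 24.

Discriminant check: Δ ∝ 4a³ + 27b² = 4·13³ + 27·4² = 4·2197 + 27·16 ≡ 6 (mod 17). Nonzero ⇒ E is nonsingular.
For each x ∈ F_17, compute rhs = x³ + 13·x + 4 mod 17, then count y ∈ F_17 with y² ≡ rhs.
  x = 0: rhs = 4, matching y values: 2, 15 (2 points).
  x = 1: rhs = 1, matching y values: 1, 16 (2 points).
  x = 2: rhs = 4, matching y values: 2, 15 (2 points).
  x = 3: rhs = 2, matching y values: 6, 11 (2 points).
  x = 4: rhs = 1, matching y values: 1, 16 (2 points).
  x = 5: rhs = 7, matching y values: none (0 points).
  x = 6: rhs = 9, matching y values: 3, 14 (2 points).
  x = 7: rhs = 13, matching y values: 8, 9 (2 points).
  x = 8: rhs = 8, matching y values: 5, 12 (2 points).
  x = 9: rhs = 0, matching y values: 0 (1 points).
  x = 10: rhs = 12, matching y values: none (0 points).
  x = 11: rhs = 16, matching y values: 4, 13 (2 points).
  x = 12: rhs = 1, matching y values: 1, 16 (2 points).
  x = 13: rhs = 7, matching y values: none (0 points).
  x = 14: rhs = 6, matching y values: none (0 points).
  x = 15: rhs = 4, matching y values: 2, 15 (2 points).
  x = 16: rhs = 7, matching y values: none (0 points).
Total affine count: 23.
Full point count |E(F_17)| = 23 + 1 = 24.
Hasse bound: |24 − (17+1)| = |6| = 6 ≤ 2√17 ≈ 8.2462 ✓.


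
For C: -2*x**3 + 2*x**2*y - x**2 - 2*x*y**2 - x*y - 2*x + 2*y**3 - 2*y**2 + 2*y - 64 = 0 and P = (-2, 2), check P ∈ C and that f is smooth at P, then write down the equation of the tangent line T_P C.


Tangent line at P: -48*x + 44*y - 184 = 0.

Step 1: f(-2, 2) = 0, so P lies on C.
Step 2: partial derivatives
  f_x(x, y) = -6*x**2 + 4*x*y - 2*x - 2*y**2 - y - 2, f_y(x, y) = 2*x**2 - 4*x*y - x + 6*y**2 - 4*y + 2.
  f_x(P) = -48, f_y(P) = 44 (gradient nonzero, so P is smooth).
Step 3: tangent line at P: -48·(x − -2) + 44·(y − 2) = 0.
Expanding: -48*x + 44*y - 184 = 0.


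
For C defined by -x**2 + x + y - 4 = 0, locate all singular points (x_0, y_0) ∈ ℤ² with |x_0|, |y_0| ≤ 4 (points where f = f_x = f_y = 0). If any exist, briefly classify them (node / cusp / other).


No singular points in the scanned grid; C is smooth there.

Compute partial derivatives:
  f_x = 1 - 2*x.
  f_y = 1.
f_y = 1 is a nonzero constant, so f_y never vanishes: no point (x, y) can satisfy f = f_x = f_y = 0. In particular no (x, y) ∈ {−4, ..., 4}² is singular; the curve is smooth.


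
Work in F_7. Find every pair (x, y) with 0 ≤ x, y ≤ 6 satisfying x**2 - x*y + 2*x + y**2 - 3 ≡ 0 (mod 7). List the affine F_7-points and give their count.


Affine F_7-points: {(1, 0), (1, 1), (4, 0), (4, 4), (5, 1), (5, 4)}; count = 6.

For each of the 49 pairs (x, y) ∈ F_7², evaluate f(x, y) mod 7. Record the zeros.
  x = 0: [0↦4, 1↦5, 2↦1, 3↦6, 4↦6, 5↦1, 6↦5]  zeros at y ∈ ∅
  x = 1: [0↦0, 1↦0, 2↦2, 3↦6, 4↦5, 5↦6, 6↦2]  zeros at y ∈ {0, 1}
  x = 2: [0↦5, 1↦4, 2↦5, 3↦1, 4↦6, 5↦6, 6↦1]  zeros at y ∈ ∅
  x = 3: [0↦5, 1↦3, 2↦3, 3↦5, 4↦2, 5↦1, 6↦2]  zeros at y ∈ ∅
  x = 4: [0↦0, 1↦4, 2↦3, 3↦4, 4↦0, 5↦5, 6↦5]  zeros at y ∈ {0, 4}
  x = 5: [0↦4, 1↦0, 2↦5, 3↦5, 4↦0, 5↦4, 6↦3]  zeros at y ∈ {1, 4}
  x = 6: [0↦3, 1↦5, 2↦2, 3↦1, 4↦2, 5↦5, 6↦3]  zeros at y ∈ ∅
Collecting zeros: affine points = {(1, 0), (1, 1), (4, 0), (4, 4), (5, 1), (5, 4)}.
Total count |C(F_7)_aff| = 6.


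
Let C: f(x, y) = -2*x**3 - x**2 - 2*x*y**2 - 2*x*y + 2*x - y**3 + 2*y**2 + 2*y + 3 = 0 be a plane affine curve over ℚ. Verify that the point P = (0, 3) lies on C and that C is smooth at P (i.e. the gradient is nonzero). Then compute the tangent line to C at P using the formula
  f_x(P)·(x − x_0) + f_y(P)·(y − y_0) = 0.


Tangent line at P: -22*x - 13*y + 39 = 0.

Step 1: f(0, 3) = 0, so P lies on C.
Step 2: partial derivatives
  f_x(x, y) = -6*x**2 - 2*x - 2*y**2 - 2*y + 2, f_y(x, y) = -4*x*y - 2*x - 3*y**2 + 4*y + 2.
  f_x(P) = -22, f_y(P) = -13 (gradient nonzero, so P is smooth).
Step 3: tangent line at P: -22·(x − 0) + -13·(y − 3) = 0.
Expanding: -22*x - 13*y + 39 = 0.


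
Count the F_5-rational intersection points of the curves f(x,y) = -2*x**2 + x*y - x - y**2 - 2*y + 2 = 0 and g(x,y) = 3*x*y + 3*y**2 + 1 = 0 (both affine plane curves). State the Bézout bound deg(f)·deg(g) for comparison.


Common zeros: {(3, 3)}; count = 1; Bézout bound = 4.

deg(f) = 2, deg(g) = 2, so Bézout bound = 4.
Scan x ∈ F_5. For each x, list the y ∈ F_5 with f(x, y) ≡ 0 and those with g(x, y) ≡ 0 (mod 5); the common zeros in that column are the intersection.
  x = 0: f ≡ 0 at y ∈ ∅; g ≡ 0 at y ∈ ∅; common: ∅.
  x = 1: f ≡ 0 at y ∈ ∅; g ≡ 0 at y ∈ ∅; common: ∅.
  x = 2: f ≡ 0 at y ∈ ∅; g ≡ 0 at y ∈ {1, 2}; common: ∅.
  x = 3: f ≡ 0 at y ∈ {3}; g ≡ 0 at y ∈ {3, 4}; common: {3}.
  x = 4: f ≡ 0 at y ∈ ∅; g ≡ 0 at y ∈ ∅; common: ∅.
Collecting: common zeros = {(3, 3)}, so the count is 1.
Comparison with the Bézout bound: 1 ≤ 4 = deg(f)·deg(g), as expected for curves with no common component (the affine F_5-count falls short of the bound because intersections may lie at infinity, over extension fields, or carry multiplicity).


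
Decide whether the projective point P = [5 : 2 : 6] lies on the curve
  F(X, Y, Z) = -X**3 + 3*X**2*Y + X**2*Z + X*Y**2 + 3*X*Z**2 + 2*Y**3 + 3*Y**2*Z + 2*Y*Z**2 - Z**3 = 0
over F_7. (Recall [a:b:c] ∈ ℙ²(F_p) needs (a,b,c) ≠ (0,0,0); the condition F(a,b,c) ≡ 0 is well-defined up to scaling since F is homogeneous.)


F(5,2,6) ≡ 2 (mod 7); P is NOT on the curve.

Evaluate F(5, 2, 6) term-by-term (mod 7).
  -X**3 ↦ -1·125·1·1 = -125
  3*X**2*Y ↦ 3·25·2·1 = 150
  X**2*Z ↦ 1·25·1·6 = 150
  X*Y**2 ↦ 1·5·4·1 = 20
  3*X*Z**2 ↦ 3·5·1·36 = 540
  2*Y**3 ↦ 2·1·8·1 = 16
  3*Y**2*Z ↦ 3·1·4·6 = 72
  2*Y*Z**2 ↦ 2·1·2·36 = 144
  -Z**3 ↦ -1·1·1·216 = -216
Sum: F(5, 2, 6) = (-125) + (150) + (150) + (20) + (540) + (16) + (72) + (144) + (-216) = 751.
Reducing mod 7: 751 ≡ 2 (mod 7).
Since F(a, b, c) ≡ 2 ≠ 0 (mod 7), P does NOT lie on the curve.


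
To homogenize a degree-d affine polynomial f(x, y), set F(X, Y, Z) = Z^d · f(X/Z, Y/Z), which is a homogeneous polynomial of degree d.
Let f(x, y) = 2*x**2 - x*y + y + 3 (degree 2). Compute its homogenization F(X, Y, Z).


F(X, Y, Z) = 2*X**2 - X*Y + Y*Z + 3*Z**2

deg(f) = 2.
Substitute x = X/Z, y = Y/Z into f, then multiply by Z^2.
  monomial 2·x^2·y^0 ↦ 2·X^2·Y^0·Z^0.
  monomial -1·x^1·y^1 ↦ -1·X^1·Y^1·Z^0.
  monomial 1·x^0·y^1 ↦ 1·X^0·Y^1·Z^1.
  monomial 3·x^0·y^0 ↦ 3·X^0·Y^0·Z^2.
Collecting: F(X, Y, Z) = 2*X**2 - X*Y + Y*Z + 3*Z**2.


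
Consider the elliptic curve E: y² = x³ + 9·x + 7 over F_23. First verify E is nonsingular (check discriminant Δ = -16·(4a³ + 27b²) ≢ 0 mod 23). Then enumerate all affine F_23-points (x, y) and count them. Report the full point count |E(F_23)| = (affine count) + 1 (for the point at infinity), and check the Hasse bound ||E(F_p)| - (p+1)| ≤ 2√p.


Affine points = {(5, 4), (5, 19), (6, 1), (6, 22), (8, 4), (8, 19), (9, 9), (9, 14), (10, 4), (10, 19), (12, 7), (12, 16), (14, 5), (14, 18), (17, 6), (17, 17), (21, 2), (21, 21)}; affine count = 18; |E(F_23)| = 19.

Discriminant check: Δ ∝ 4a³ + 27b² = 4·9³ + 27·7² = 4·729 + 27·49 ≡ 7 (mod 23). Nonzero ⇒ E is nonsingular.
For each x ∈ F_23, compute rhs = x³ + 9·x + 7 mod 23, then count y ∈ F_23 with y² ≡ rhs.
  x = 0: rhs = 7, matching y values: none (0 points).
  x = 1: rhs = 17, matching y values: none (0 points).
  x = 2: rhs = 10, matching y values: none (0 points).
  x = 3: rhs = 15, matching y values: none (0 points).
  x = 4: rhs = 15, matching y values: none (0 points).
  x = 5: rhs = 16, matching y values: 4, 19 (2 points).
  x = 6: rhs = 1, matching y values: 1, 22 (2 points).
  x = 7: rhs = 22, matching y values: none (0 points).
  x = 8: rhs = 16, matching y values: 4, 19 (2 points).
  x = 9: rhs = 12, matching y values: 9, 14 (2 points).
  x = 10: rhs = 16, matching y values: 4, 19 (2 points).
  x = 11: rhs = 11, matching y values: none (0 points).
  x = 12: rhs = 3, matching y values: 7, 16 (2 points).
  x = 13: rhs = 21, matching y values: none (0 points).
  x = 14: rhs = 2, matching y values: 5, 18 (2 points).
  x = 15: rhs = 21, matching y values: none (0 points).
  x = 16: rhs = 15, matching y values: none (0 points).
  x = 17: rhs = 13, matching y values: 6, 17 (2 points).
  x = 18: rhs = 21, matching y values: none (0 points).
  x = 19: rhs = 22, matching y values: none (0 points).
  x = 20: rhs = 22, matching y values: none (0 points).
  x = 21: rhs = 4, matching y values: 2, 21 (2 points).
  x = 22: rhs = 20, matching y values: none (0 points).
Total affine count: 18.
Full point count |E(F_23)| = 18 + 1 = 19.
Hasse bound: |19 − (23+1)| = |-5| = 5 ≤ 2√23 ≈ 9.5917 ✓.


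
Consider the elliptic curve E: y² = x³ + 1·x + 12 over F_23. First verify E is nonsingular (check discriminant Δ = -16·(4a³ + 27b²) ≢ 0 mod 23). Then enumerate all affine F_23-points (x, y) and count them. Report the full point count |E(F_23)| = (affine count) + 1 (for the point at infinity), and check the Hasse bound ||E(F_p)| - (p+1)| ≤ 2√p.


Affine points = {(0, 9), (0, 14), (5, 2), (5, 21), (6, 2), (6, 21), (8, 7), (8, 16), (12, 2), (12, 21), (19, 6), (19, 17), (21, 5), (21, 18)}; affine count = 14; |E(F_23)| = 15.

Discriminant check: Δ ∝ 4a³ + 27b² = 4·1³ + 27·12² = 4·1 + 27·144 ≡ 5 (mod 23). Nonzero ⇒ E is nonsingular.
For each x ∈ F_23, compute rhs = x³ + 1·x + 12 mod 23, then count y ∈ F_23 with y² ≡ rhs.
  x = 0: rhs = 12, matching y values: 9, 14 (2 points).
  x = 1: rhs = 14, matching y values: none (0 points).
  x = 2: rhs = 22, matching y values: none (0 points).
  x = 3: rhs = 19, matching y values: none (0 points).
  x = 4: rhs = 11, matching y values: none (0 points).
  x = 5: rhs = 4, matching y values: 2, 21 (2 points).
  x = 6: rhs = 4, matching y values: 2, 21 (2 points).
  x = 7: rhs = 17, matching y values: none (0 points).
  x = 8: rhs = 3, matching y values: 7, 16 (2 points).
  x = 9: rhs = 14, matching y values: none (0 points).
  x = 10: rhs = 10, matching y values: none (0 points).
  x = 11: rhs = 20, matching y values: none (0 points).
  x = 12: rhs = 4, matching y values: 2, 21 (2 points).
  x = 13: rhs = 14, matching y values: none (0 points).
  x = 14: rhs = 10, matching y values: none (0 points).
  x = 15: rhs = 21, matching y values: none (0 points).
  x = 16: rhs = 7, matching y values: none (0 points).
  x = 17: rhs = 20, matching y values: none (0 points).
  x = 18: rhs = 20, matching y values: none (0 points).
  x = 19: rhs = 13, matching y values: 6, 17 (2 points).
  x = 20: rhs = 5, matching y values: none (0 points).
  x = 21: rhs = 2, matching y values: 5, 18 (2 points).
  x = 22: rhs = 10, matching y values: none (0 points).
Total affine count: 14.
Full point count |E(F_23)| = 14 + 1 = 15.
Hasse bound: |15 − (23+1)| = |-9| = 9 ≤ 2√23 ≈ 9.5917 ✓.
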